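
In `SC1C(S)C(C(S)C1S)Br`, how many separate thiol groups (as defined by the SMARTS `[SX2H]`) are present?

4

[SX2H] is the SMARTS for a thiol: an aliphatic sulfur with two connections, one being H.
The molecule carries 4 separate instances of a thiol (-SH) meeting every constraint; each maps to a distinct set of atoms, giving 4 matches.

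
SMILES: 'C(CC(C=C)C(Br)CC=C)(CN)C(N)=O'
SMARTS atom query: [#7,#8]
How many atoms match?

The query [#7,#8] means: nitrogen or oxygen (comma = OR).
Check the 15 heavy atoms by environment: 11× C → no; 1× Br → no; 1× O → match; 2× N → match.
Summing the matching environments: 1 + 2 = 3 matching atoms.

3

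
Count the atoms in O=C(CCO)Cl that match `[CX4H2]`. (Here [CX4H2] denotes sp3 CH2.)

The query [CX4H2] means: sp3 carbon (X4) with exactly two hydrogens.
Check the 6 heavy atoms by environment: 2× C (H2, X4) → match; 1× C (H0, X3) → no; 1× O (H0, X1) → no; 1× Cl (H0, X1) → no; 1× O (H1, X2) → no.
That gives 2 matching atoms.

2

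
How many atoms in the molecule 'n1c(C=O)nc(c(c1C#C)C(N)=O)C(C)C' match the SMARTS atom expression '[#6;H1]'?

3

The query [#6;H1] means: any carbon bearing exactly one hydrogen.
Check the 16 heavy atoms by environment: 2× n (aromatic, H0) → no; 4× c (aromatic, H0) → no; 3× C (H1) → match; 2× C (H3) → no; 2× O (H0) → no; 2× C (H0) → no; 1× N (H2) → no.
That gives 3 matching atoms.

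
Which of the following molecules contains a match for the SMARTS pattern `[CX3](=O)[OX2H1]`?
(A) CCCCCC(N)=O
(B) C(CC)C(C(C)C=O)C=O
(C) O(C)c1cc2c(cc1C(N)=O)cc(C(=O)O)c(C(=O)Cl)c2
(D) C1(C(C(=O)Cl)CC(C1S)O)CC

[CX3](=O)[OX2H1] describes an sp2 carbon double-bonded to O and single-bonded to an -OH oxygen (a carboxylic acid).
(A) has a primary amide (-C(=O)NH2) but the carbonyl is bonded to N, not to an -OH oxygen.
(B) has an aldehyde (-CHO) but there is no singly-bonded oxygen on the carbonyl carbon.
(C) contains a carboxylic acid group (-C(=O)OH), which satisfies every atom and bond constraint.
(D) has an acyl chloride (-C(=O)Cl) but the carbonyl is bonded to Cl, not to an -OH oxygen.
So the answer is (C).

C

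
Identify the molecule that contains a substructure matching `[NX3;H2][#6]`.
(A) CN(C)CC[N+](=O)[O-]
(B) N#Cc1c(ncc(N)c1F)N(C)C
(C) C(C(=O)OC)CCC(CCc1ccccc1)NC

B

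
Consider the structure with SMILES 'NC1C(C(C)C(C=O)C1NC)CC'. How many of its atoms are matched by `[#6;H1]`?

6

Check the 13 heavy atoms by environment: 6× C (H1) → match; 1× N (H1) → no; 3× C (H3) → no; 1× N (H2) → no; 1× O (H0) → no; 1× C (H2) → no.
That gives 6 matching atoms.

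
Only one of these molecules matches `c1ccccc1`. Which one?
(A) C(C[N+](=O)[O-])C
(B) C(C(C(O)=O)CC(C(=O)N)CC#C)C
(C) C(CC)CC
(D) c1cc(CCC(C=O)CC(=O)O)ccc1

c1ccccc1 describes six aromatic carbons in a ring (a benzene ring).
(A) has a methyl group (-CH3) but no six-membered all-carbon aromatic ring is present.
(B) has a methyl group (-CH3) but no six-membered all-carbon aromatic ring is present.
(C) has a methyl group (-CH3) but no six-membered all-carbon aromatic ring is present.
(D) contains a phenyl ring, which satisfies every atom and bond constraint.
So the answer is (D).

D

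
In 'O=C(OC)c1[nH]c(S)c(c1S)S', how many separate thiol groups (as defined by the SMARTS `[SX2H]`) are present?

3

[SX2H] is the SMARTS for a thiol: an aliphatic sulfur with two connections, one being H.
The molecule carries 3 separate instances of a thiol (-SH) meeting every constraint; each maps to a distinct set of atoms, giving 3 matches.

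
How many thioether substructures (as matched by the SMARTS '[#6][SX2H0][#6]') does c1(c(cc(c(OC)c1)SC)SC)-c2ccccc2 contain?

2

[#6][SX2H0][#6] is the SMARTS for a thioether: an aliphatic sulfur bridging two carbons with no H on the sulfur.
The molecule carries 2 separate instances of a methylthio ether (-SCH3) meeting every constraint; each maps to a distinct set of atoms, giving 2 matches.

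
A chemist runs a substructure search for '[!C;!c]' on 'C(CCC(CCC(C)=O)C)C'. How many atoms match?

1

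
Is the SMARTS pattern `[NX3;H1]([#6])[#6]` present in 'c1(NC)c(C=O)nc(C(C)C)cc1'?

Yes

The pattern [NX3;H1]([#6])[#6] describes a trivalent nitrogen with one H, bonded to two carbons — a secondary amine.
The molecule carries an N-methylamino group (-NHCH3), whose atoms satisfy every constraint of the query, so the pattern matches.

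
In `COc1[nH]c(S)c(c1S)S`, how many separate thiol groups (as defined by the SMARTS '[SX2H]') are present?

3

[SX2H] is the SMARTS for a thiol: an aliphatic sulfur with two connections, one being H.
The molecule carries 3 separate instances of a thiol (-SH) meeting every constraint; each maps to a distinct set of atoms, giving 3 matches.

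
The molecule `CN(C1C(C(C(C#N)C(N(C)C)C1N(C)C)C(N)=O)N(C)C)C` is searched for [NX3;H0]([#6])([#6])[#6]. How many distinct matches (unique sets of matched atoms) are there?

4

[NX3;H0]([#6])([#6])[#6] is the SMARTS for a tertiary amine: a trivalent nitrogen with no H, bonded to three carbons.
The molecule carries 4 separate instances of a dimethylamino group (-N(CH3)2) meeting every constraint; each maps to a distinct set of atoms, giving 4 matches.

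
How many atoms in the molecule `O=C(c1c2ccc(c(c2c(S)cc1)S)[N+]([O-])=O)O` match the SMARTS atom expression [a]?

10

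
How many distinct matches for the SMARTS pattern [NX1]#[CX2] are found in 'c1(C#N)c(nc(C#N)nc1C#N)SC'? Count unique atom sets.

3

[NX1]#[CX2] is the SMARTS for a nitrile: a nitrogen triple-bonded to a two-connected carbon.
The molecule carries 3 separate instances of a nitrile (-C#N) meeting every constraint; each maps to a distinct set of atoms, giving 3 matches.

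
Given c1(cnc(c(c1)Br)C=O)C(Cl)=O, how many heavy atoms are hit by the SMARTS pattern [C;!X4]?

2

The query [C;!X4] means: aliphatic carbon that does not have four total connections.
Check the 12 heavy atoms by environment: 1× n (aromatic, X2) → no; 5× c (aromatic, X3) → no; 2× C (X3) → match; 2× O (X1) → no; 1× Cl (X1) → no; 1× Br (X1) → no.
That gives 2 matching atoms.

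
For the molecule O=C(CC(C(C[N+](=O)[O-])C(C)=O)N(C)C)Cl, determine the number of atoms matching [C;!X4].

2

The query [C;!X4] means: aliphatic carbon that does not have four total connections.
Check the 16 heavy atoms by environment: 7× C (X4) → no; 2× C (X3) → match; 3× O (X1) → no; 1× Cl (X1) → no; 1× N (X3) → no; 1× N (charge +1, X3) → no; 1× O (charge -1, X1) → no.
That gives 2 matching atoms.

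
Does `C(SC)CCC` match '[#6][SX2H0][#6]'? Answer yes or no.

The pattern [#6][SX2H0][#6] describes an aliphatic sulfur bridging two carbons with no H on the sulfur — a thioether.
The molecule carries a methylthio ether (-SCH3), whose atoms satisfy every constraint of the query, so the pattern matches.

Yes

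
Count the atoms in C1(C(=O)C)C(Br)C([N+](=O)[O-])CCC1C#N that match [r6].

6

The query [r6] means: r6 matches atoms in a six-membered ring.
Check the 15 heavy atoms by environment: 6× C (in 6-ring) → match; 1× Br (acyclic) → no; 1× N (charge +1, acyclic) → no; 1× O (charge -1, acyclic) → no; 2× O (acyclic) → no; 3× C (acyclic) → no; 1× N (acyclic) → no.
That gives 6 matching atoms.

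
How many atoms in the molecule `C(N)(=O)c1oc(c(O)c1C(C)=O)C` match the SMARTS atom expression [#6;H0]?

The query [#6;H0] means: any carbon with no attached hydrogen.
Check the 13 heavy atoms by environment: 1× o (aromatic, H0) → no; 4× c (aromatic, H0) → match; 1× O (H1) → no; 2× C (H0) → match; 2× O (H0) → no; 1× N (H2) → no; 2× C (H3) → no.
Summing the matching environments: 4 + 2 = 6 matching atoms.

6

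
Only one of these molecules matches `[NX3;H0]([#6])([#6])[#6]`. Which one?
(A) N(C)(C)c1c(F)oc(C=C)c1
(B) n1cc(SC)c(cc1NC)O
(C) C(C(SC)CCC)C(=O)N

A

[NX3;H0]([#6])([#6])[#6] describes a trivalent nitrogen with no H, bonded to three carbons (a tertiary amine).
(A) contains a dimethylamino group (-N(CH3)2), which satisfies every atom and bond constraint.
(B) has an N-methylamino group (-NHCH3) but the nitrogen still has one H (H1), not H0.
(C) has a primary amide (-C(=O)NH2) but the amide nitrogen has H2 and only one carbon neighbour.
So the answer is (A).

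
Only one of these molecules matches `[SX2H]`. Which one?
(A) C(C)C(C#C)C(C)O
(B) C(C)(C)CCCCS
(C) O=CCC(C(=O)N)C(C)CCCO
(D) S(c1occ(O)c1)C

B

[SX2H] describes an aliphatic sulfur with two connections, one being H (a thiol).
(A) has a hydroxyl group (-OH) but it is an -OH, not an -SH.
(B) contains a thiol (-SH), which satisfies every atom and bond constraint.
(C) has a hydroxyl group (-OH) but it is an -OH, not an -SH.
(D) has a hydroxyl group (-OH) but it is an -OH, not an -SH.
So the answer is (B).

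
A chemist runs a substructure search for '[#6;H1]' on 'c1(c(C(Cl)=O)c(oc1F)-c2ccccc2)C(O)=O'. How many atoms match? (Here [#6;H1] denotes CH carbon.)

The query [#6;H1] means: any carbon bearing exactly one hydrogen.
Check the 18 heavy atoms by environment: 1× o (aromatic, H0) → no; 5× c (aromatic, H0) → no; 5× c (aromatic, H1) → match; 1× F (H0) → no; 2× C (H0) → no; 2× O (H0) → no; 1× O (H1) → no; 1× Cl (H0) → no.
That gives 5 matching atoms.

5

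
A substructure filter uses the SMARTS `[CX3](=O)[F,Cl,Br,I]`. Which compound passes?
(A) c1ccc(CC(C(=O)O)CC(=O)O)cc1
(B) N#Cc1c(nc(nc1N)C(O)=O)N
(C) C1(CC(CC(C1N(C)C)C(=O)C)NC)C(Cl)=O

C

[CX3](=O)[F,Cl,Br,I] describes a carbonyl carbon bonded to a halogen (an acyl halide).
(A) has a carboxylic acid group (-C(=O)OH) but the carbonyl is bonded to -OH, not to a halogen.
(B) has a carboxylic acid group (-C(=O)OH) but the carbonyl is bonded to -OH, not to a halogen.
(C) contains an acyl chloride (-C(=O)Cl), which satisfies every atom and bond constraint.
So the answer is (C).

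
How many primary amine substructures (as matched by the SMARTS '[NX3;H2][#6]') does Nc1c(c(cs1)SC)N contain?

2

[NX3;H2][#6] is the SMARTS for a primary amine: a trivalent nitrogen with two H attached to carbon.
The molecule carries 2 separate instances of a primary amino group (-NH2) meeting every constraint; each maps to a distinct set of atoms, giving 2 matches.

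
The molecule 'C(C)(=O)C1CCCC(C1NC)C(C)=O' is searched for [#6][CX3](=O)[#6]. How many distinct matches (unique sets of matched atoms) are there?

2

[#6][CX3](=O)[#6] is the SMARTS for a ketone: a carbonyl carbon (no H) flanked by two carbons.
The molecule carries 2 separate instances of an acetyl/ketone group (-C(=O)CH3) meeting every constraint; each maps to a distinct set of atoms, giving 2 matches.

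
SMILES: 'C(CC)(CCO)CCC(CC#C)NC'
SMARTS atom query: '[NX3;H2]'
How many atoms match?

0

The query [NX3;H2] means: aliphatic N with 3 total connections, two of them H — an -NH2 nitrogen (amine or amide).
Check the 14 heavy atoms by environment: 6× C (H2, X4) → no; 2× C (H1, X4) → no; 1× C (H0, X2) → no; 1× C (H1, X2) → no; 1× N (H1, X3) → no; 2× C (H3, X4) → no; 1× O (H1, X2) → no.
No environment satisfies the query, so 0 matching atoms.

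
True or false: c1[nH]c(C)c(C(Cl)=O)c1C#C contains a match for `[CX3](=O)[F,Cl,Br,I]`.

True

The pattern [CX3](=O)[F,Cl,Br,I] describes a carbonyl carbon bonded to a halogen — an acyl halide.
The molecule carries an acyl chloride (-C(=O)Cl), whose atoms satisfy every constraint of the query, so the pattern matches.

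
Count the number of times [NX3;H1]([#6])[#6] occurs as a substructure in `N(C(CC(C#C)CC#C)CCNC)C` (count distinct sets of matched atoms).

2

[NX3;H1]([#6])[#6] is the SMARTS for a secondary amine: a trivalent nitrogen with one H, bonded to two carbons.
The molecule carries 2 separate instances of an N-methylamino group (-NHCH3) meeting every constraint; each maps to a distinct set of atoms, giving 2 matches.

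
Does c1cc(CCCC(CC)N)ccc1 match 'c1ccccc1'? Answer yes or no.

Yes

The pattern c1ccccc1 describes six aromatic carbons in a ring — a benzene ring.
The molecule carries a phenyl ring, whose atoms satisfy every constraint of the query, so the pattern matches.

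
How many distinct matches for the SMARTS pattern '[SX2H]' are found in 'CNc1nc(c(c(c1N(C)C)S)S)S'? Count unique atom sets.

3

[SX2H] is the SMARTS for a thiol: an aliphatic sulfur with two connections, one being H.
The molecule carries 3 separate instances of a thiol (-SH) meeting every constraint; each maps to a distinct set of atoms, giving 3 matches.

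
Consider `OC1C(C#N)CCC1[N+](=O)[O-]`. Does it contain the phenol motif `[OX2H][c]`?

The pattern [OX2H][c] describes a hydroxyl oxygen attached to an aromatic carbon — a phenol.
The closest candidate here is a hydroxyl group (-OH), but the -OH is on an aliphatic carbon, not an aromatic c. No other fragment satisfies the full query, so there is no match.

No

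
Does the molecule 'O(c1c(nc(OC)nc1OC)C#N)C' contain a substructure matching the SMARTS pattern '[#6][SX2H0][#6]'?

No

The pattern [#6][SX2H0][#6] describes an aliphatic sulfur bridging two carbons with no H on the sulfur — a thioether.
The closest candidate here is a methoxy ether (-OCH3), but the bridging atom is O, not S. No other fragment satisfies the full query, so there is no match.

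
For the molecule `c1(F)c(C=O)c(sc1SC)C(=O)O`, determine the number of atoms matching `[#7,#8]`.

Check the 13 heavy atoms by environment: 1× s (aromatic) → no; 4× c (aromatic) → no; 1× S → no; 3× C → no; 3× O → match; 1× F → no.
That gives 3 matching atoms.

3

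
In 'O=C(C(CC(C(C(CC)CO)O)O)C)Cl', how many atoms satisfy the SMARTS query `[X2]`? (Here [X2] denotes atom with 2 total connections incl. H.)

3

Check the 15 heavy atoms by environment: 9× C (X4) → no; 3× O (X2) → match; 1× C (X3) → no; 1× O (X1) → no; 1× Cl (X1) → no.
That gives 3 matching atoms.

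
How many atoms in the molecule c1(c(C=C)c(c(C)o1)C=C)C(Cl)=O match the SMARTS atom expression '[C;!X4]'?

The query [C;!X4] means: aliphatic carbon that does not have four total connections.
Check the 13 heavy atoms by environment: 1× o (aromatic, X2) → no; 4× c (aromatic, X3) → no; 1× C (X4) → no; 5× C (X3) → match; 1× O (X1) → no; 1× Cl (X1) → no.
That gives 5 matching atoms.

5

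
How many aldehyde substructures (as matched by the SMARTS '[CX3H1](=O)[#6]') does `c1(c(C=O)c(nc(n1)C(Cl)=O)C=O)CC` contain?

[CX3H1](=O)[#6] is the SMARTS for an aldehyde: an sp2 carbon with one H, double-bonded to O and single-bonded to carbon.
The molecule carries 2 separate instances of an aldehyde (-CHO) meeting every constraint; each maps to a distinct set of atoms, giving 2 matches.

2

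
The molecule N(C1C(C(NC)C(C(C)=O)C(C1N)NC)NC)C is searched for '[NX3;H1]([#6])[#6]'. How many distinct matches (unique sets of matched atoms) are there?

[NX3;H1]([#6])[#6] is the SMARTS for a secondary amine: a trivalent nitrogen with one H, bonded to two carbons.
The molecule carries 4 separate instances of an N-methylamino group (-NHCH3) meeting every constraint; each maps to a distinct set of atoms, giving 4 matches.

4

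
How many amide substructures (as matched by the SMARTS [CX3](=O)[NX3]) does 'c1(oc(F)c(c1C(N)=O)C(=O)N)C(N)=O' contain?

3

[CX3](=O)[NX3] is the SMARTS for an amide: a carbonyl carbon bonded to a trivalent nitrogen.
The molecule carries 3 separate instances of a primary amide (-C(=O)NH2) meeting every constraint; each maps to a distinct set of atoms, giving 3 matches.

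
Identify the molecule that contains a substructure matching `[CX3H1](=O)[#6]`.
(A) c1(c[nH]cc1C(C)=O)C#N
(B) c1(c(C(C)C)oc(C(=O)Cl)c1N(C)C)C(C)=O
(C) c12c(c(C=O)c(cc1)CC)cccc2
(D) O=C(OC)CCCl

C

[CX3H1](=O)[#6] describes an sp2 carbon with one H, double-bonded to O and single-bonded to carbon (an aldehyde).
(A) has an acetyl/ketone group (-C(=O)CH3) but the carbonyl carbon has H0 (two carbon neighbours), not H1.
(B) has an acetyl/ketone group (-C(=O)CH3) but the carbonyl carbon has H0 (two carbon neighbours), not H1.
(C) contains an aldehyde (-CHO), which satisfies every atom and bond constraint.
(D) has a methyl-ester group (-C(=O)OCH3) but the carbonyl carbon has H0, not H1.
So the answer is (C).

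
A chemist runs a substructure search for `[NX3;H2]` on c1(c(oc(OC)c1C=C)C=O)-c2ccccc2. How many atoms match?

0

The query [NX3;H2] means: aliphatic N with 3 total connections, two of them H — an -NH2 nitrogen (amine or amide).
Check the 17 heavy atoms by environment: 1× o (aromatic, H0, X2) → no; 5× c (aromatic, H0, X3) → no; 2× C (H1, X3) → no; 1× O (H0, X1) → no; 5× c (aromatic, H1, X3) → no; 1× O (H0, X2) → no; 1× C (H3, X4) → no; 1× C (H2, X3) → no.
No environment satisfies the query, so 0 matching atoms.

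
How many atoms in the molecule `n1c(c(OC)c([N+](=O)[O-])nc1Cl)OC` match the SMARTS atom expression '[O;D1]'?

2

The query [O;D1] means: aliphatic oxygen bonded to exactly one heavy atom.
Check the 14 heavy atoms by environment: 2× n (aromatic, D2) → no; 4× c (aromatic, D3) → no; 1× N (charge +1, D3) → no; 1× O (charge -1, D1) → match; 1× O (D1) → match; 2× O (D2) → no; 2× C (D1) → no; 1× Cl (D1) → no.
Summing the matching environments: 1 + 1 = 2 matching atoms.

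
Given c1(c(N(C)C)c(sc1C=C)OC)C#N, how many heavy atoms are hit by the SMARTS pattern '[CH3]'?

3

The query [CH3] means: aliphatic carbon with exactly three hydrogens.
Check the 14 heavy atoms by environment: 1× s (aromatic, H0) → no; 4× c (aromatic, H0) → no; 1× O (H0) → no; 3× C (H3) → match; 2× N (H0) → no; 1× C (H0) → no; 1× C (H1) → no; 1× C (H2) → no.
That gives 3 matching atoms.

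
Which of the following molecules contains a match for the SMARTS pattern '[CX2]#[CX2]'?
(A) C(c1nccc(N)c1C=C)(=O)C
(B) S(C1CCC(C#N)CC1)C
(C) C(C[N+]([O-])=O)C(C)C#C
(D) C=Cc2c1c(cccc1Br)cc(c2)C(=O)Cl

[CX2]#[CX2] describes a carbon-carbon triple bond (an alkyne).
(A) has a vinyl group (-CH=CH2) but the C=C is a double bond; both carbons are CX3, not CX2.
(B) has a nitrile (-C#N) but the triple bond is C#N, not C#C.
(C) contains an ethynyl group (-C#CH), which satisfies every atom and bond constraint.
(D) has a vinyl group (-CH=CH2) but the C=C is a double bond; both carbons are CX3, not CX2.
So the answer is (C).

C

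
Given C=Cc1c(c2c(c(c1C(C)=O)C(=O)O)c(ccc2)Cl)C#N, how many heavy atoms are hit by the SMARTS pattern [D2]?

5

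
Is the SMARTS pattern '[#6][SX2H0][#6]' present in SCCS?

No

The pattern [#6][SX2H0][#6] describes an aliphatic sulfur bridging two carbons with no H on the sulfur — a thioether.
The closest candidate here is a thiol (-SH), but the sulfur has H1, not H0 bridging two carbons. No other fragment satisfies the full query, so there is no match.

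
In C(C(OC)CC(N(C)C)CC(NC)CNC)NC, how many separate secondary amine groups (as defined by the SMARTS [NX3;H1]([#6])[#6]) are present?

[NX3;H1]([#6])[#6] is the SMARTS for a secondary amine: a trivalent nitrogen with one H, bonded to two carbons.
The molecule carries 3 separate instances of an N-methylamino group (-NHCH3) meeting every constraint; each maps to a distinct set of atoms, giving 3 matches.

3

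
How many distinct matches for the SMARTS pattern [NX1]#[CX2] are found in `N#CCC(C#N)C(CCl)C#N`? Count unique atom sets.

3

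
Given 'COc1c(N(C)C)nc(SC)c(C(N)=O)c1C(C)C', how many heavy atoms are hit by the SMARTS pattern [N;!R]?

2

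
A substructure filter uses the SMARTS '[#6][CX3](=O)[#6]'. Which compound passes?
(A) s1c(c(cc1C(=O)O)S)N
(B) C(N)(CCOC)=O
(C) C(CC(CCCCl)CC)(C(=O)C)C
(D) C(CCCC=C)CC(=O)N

C

[#6][CX3](=O)[#6] describes a carbonyl carbon (no H) flanked by two carbons (a ketone).
(A) has a carboxylic acid group (-C(=O)OH) but one neighbour of the carbonyl carbon is O, not C.
(B) has a primary amide (-C(=O)NH2) but one neighbour of the carbonyl carbon is N, not C.
(C) contains an acetyl/ketone group (-C(=O)CH3), which satisfies every atom and bond constraint.
(D) has a primary amide (-C(=O)NH2) but one neighbour of the carbonyl carbon is N, not C.
So the answer is (C).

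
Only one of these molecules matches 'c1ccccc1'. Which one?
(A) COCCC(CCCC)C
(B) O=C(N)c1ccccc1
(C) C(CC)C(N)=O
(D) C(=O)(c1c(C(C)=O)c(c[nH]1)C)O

B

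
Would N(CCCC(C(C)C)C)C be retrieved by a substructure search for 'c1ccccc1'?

No

The pattern c1ccccc1 describes six aromatic carbons in a ring — a benzene ring.
The closest candidate here is a methyl group (-CH3), but no six-membered all-carbon aromatic ring is present. No other fragment satisfies the full query, so there is no match.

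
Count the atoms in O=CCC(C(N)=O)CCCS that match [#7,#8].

3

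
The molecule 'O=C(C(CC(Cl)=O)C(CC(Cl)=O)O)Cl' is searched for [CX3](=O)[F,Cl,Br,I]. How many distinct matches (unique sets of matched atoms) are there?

[CX3](=O)[F,Cl,Br,I] is the SMARTS for an acyl halide: a carbonyl carbon bonded to a halogen.
The molecule carries 3 separate instances of an acyl chloride (-C(=O)Cl) meeting every constraint; each maps to a distinct set of atoms, giving 3 matches.

3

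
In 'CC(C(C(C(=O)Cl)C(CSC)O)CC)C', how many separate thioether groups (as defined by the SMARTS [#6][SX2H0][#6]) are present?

1

[#6][SX2H0][#6] is the SMARTS for a thioether: an aliphatic sulfur bridging two carbons with no H on the sulfur.
Exactly one fragment in the molecule meets all constraints, giving 1 match.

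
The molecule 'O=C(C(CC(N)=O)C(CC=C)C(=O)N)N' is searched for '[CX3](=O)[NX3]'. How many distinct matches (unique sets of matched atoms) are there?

3

[CX3](=O)[NX3] is the SMARTS for an amide: a carbonyl carbon bonded to a trivalent nitrogen.
The molecule carries 3 separate instances of a primary amide (-C(=O)NH2) meeting every constraint; each maps to a distinct set of atoms, giving 3 matches.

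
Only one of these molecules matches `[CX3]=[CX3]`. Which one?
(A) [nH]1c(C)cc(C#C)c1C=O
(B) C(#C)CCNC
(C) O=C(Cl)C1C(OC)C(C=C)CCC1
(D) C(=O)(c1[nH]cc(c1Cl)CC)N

C

[CX3]=[CX3] describes a non-aromatic C=C double bond between two sp2 carbons (an alkene).
(A) has an ethynyl group (-C#CH) but the C-C bond is a triple bond, not a double bond.
(B) has an ethynyl group (-C#CH) but the C-C bond is a triple bond, not a double bond.
(C) contains a vinyl group (-CH=CH2), which satisfies every atom and bond constraint.
(D) has an ethyl group (-CH2CH3) but its C-C bond is a single bond between CX4 carbons, not CX3=CX3.
So the answer is (C).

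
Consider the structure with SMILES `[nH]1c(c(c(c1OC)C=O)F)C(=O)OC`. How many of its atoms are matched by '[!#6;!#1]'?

6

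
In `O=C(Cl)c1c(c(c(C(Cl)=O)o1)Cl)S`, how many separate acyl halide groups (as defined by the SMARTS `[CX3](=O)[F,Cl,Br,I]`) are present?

[CX3](=O)[F,Cl,Br,I] is the SMARTS for an acyl halide: a carbonyl carbon bonded to a halogen.
The molecule carries 2 separate instances of an acyl chloride (-C(=O)Cl) meeting every constraint; each maps to a distinct set of atoms, giving 2 matches.

2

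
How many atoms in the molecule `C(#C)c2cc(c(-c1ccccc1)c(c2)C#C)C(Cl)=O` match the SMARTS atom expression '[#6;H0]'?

The query [#6;H0] means: any carbon with no attached hydrogen.
Check the 19 heavy atoms by environment: 7× c (aromatic, H1) → no; 5× c (aromatic, H0) → match; 3× C (H0) → match; 1× O (H0) → no; 1× Cl (H0) → no; 2× C (H1) → no.
Summing the matching environments: 5 + 3 = 8 matching atoms.

8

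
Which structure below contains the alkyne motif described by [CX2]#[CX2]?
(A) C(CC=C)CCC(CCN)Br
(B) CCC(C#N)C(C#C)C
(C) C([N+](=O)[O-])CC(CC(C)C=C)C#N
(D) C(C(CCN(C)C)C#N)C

B

[CX2]#[CX2] describes a carbon-carbon triple bond (an alkyne).
(A) has a vinyl group (-CH=CH2) but the C=C is a double bond; both carbons are CX3, not CX2.
(B) contains an ethynyl group (-C#CH), which satisfies every atom and bond constraint.
(C) has a vinyl group (-CH=CH2) but the C=C is a double bond; both carbons are CX3, not CX2.
(D) has a nitrile (-C#N) but the triple bond is C#N, not C#C.
So the answer is (B).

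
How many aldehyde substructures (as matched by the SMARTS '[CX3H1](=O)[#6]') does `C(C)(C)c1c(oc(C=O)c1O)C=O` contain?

2

[CX3H1](=O)[#6] is the SMARTS for an aldehyde: an sp2 carbon with one H, double-bonded to O and single-bonded to carbon.
The molecule carries 2 separate instances of an aldehyde (-CHO) meeting every constraint; each maps to a distinct set of atoms, giving 2 matches.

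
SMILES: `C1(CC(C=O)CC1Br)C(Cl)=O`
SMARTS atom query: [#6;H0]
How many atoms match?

1

The query [#6;H0] means: any carbon with no attached hydrogen.
Check the 11 heavy atoms by environment: 4× C (H1) → no; 2× C (H2) → no; 2× O (H0) → no; 1× Br (H0) → no; 1× C (H0) → match; 1× Cl (H0) → no.
That gives 1 matching atom.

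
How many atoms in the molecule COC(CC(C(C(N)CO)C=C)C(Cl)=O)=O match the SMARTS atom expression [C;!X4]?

4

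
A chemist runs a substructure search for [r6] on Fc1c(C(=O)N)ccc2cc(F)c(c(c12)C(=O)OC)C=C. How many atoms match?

10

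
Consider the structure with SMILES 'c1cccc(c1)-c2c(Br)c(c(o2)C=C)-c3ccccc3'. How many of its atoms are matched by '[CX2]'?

Check the 20 heavy atoms by environment: 1× o (aromatic, X2) → no; 16× c (aromatic, X3) → no; 2× C (X3) → no; 1× Br (X1) → no.
No environment satisfies the query, so 0 matching atoms.

0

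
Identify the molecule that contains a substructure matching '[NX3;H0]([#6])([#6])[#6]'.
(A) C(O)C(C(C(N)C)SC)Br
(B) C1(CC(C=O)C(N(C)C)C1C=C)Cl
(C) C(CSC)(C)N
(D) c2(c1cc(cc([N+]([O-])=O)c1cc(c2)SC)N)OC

B

[NX3;H0]([#6])([#6])[#6] describes a trivalent nitrogen with no H, bonded to three carbons (a tertiary amine).
(A) has a primary amino group (-NH2) but the nitrogen has H2, not H0 with three carbons.
(B) contains a dimethylamino group (-N(CH3)2), which satisfies every atom and bond constraint.
(C) has a primary amino group (-NH2) but the nitrogen has H2, not H0 with three carbons.
(D) has a primary amino group (-NH2) but the nitrogen has H2, not H0 with three carbons.
So the answer is (B).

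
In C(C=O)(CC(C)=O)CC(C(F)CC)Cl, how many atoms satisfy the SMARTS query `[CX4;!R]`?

The query [CX4;!R] means: aliphatic carbon with four total connections, not in a ring.
Check the 14 heavy atoms by environment: 8× C (X4, acyclic) → match; 2× C (X3, acyclic) → no; 2× O (X1, acyclic) → no; 1× Cl (X1, acyclic) → no; 1× F (X1, acyclic) → no.
That gives 8 matching atoms.

8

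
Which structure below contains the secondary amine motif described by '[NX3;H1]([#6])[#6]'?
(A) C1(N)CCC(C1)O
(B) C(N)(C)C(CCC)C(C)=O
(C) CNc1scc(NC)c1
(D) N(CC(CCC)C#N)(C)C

C

[NX3;H1]([#6])[#6] describes a trivalent nitrogen with one H, bonded to two carbons (a secondary amine).
(A) has a primary amino group (-NH2) but the nitrogen has H2 and only one carbon neighbour.
(B) has a primary amino group (-NH2) but the nitrogen has H2 and only one carbon neighbour.
(C) contains an N-methylamino group (-NHCH3), which satisfies every atom and bond constraint.
(D) has a dimethylamino group (-N(CH3)2) but the nitrogen has H0, not H1.
So the answer is (C).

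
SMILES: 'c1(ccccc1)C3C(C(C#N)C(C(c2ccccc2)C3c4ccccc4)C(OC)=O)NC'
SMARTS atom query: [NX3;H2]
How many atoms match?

0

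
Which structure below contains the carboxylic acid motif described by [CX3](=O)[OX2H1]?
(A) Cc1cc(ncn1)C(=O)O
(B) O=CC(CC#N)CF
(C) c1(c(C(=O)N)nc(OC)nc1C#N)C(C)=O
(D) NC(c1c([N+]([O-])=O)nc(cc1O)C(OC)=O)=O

A

[CX3](=O)[OX2H1] describes an sp2 carbon double-bonded to O and single-bonded to an -OH oxygen (a carboxylic acid).
(A) contains a carboxylic acid group (-C(=O)OH), which satisfies every atom and bond constraint.
(B) has an aldehyde (-CHO) but there is no singly-bonded oxygen on the carbonyl carbon.
(C) has a primary amide (-C(=O)NH2) but the carbonyl is bonded to N, not to an -OH oxygen.
(D) has a primary amide (-C(=O)NH2) but the carbonyl is bonded to N, not to an -OH oxygen.
So the answer is (A).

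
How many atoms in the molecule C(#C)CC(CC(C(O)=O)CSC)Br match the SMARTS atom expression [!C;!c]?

4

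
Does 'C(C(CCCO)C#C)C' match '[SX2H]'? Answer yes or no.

The pattern [SX2H] describes an aliphatic sulfur with two connections, one being H — a thiol.
The closest candidate here is a hydroxyl group (-OH), but it is an -OH, not an -SH. No other fragment satisfies the full query, so there is no match.

No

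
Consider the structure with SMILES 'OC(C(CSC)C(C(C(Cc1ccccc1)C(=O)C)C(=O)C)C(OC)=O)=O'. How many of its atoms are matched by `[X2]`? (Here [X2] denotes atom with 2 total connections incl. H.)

The query [X2] means: any atom with exactly two total connections (bonds + H).
Check the 27 heavy atoms by environment: 10× C (X4) → no; 4× C (X3) → no; 4× O (X1) → no; 2× O (X2) → match; 6× c (aromatic, X3) → no; 1× S (X2) → match.
Summing the matching environments: 2 + 1 = 3 matching atoms.

3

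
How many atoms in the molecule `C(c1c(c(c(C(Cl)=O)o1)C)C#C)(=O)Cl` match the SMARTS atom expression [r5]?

The query [r5] means: r5 matches atoms in a five-membered ring.
Check the 14 heavy atoms by environment: 1× o (aromatic, in 5-ring) → match; 4× c (aromatic, in 5-ring) → match; 5× C (acyclic) → no; 2× O (acyclic) → no; 2× Cl (acyclic) → no.
Summing the matching environments: 1 + 4 = 5 matching atoms.

5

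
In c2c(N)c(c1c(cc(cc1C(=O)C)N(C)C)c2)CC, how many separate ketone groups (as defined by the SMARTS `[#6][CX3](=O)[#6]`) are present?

[#6][CX3](=O)[#6] is the SMARTS for a ketone: a carbonyl carbon (no H) flanked by two carbons.
Exactly one fragment in the molecule meets all constraints, giving 1 match.

1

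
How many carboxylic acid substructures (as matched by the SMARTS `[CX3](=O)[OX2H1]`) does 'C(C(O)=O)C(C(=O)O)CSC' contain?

2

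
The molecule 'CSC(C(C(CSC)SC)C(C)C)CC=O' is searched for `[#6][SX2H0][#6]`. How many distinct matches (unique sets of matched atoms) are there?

3

[#6][SX2H0][#6] is the SMARTS for a thioether: an aliphatic sulfur bridging two carbons with no H on the sulfur.
The molecule carries 3 separate instances of a methylthio ether (-SCH3) meeting every constraint; each maps to a distinct set of atoms, giving 3 matches.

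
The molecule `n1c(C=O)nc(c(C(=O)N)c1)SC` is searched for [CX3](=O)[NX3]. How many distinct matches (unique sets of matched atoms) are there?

[CX3](=O)[NX3] is the SMARTS for an amide: a carbonyl carbon bonded to a trivalent nitrogen.
Exactly one fragment in the molecule meets all constraints, giving 1 match.

1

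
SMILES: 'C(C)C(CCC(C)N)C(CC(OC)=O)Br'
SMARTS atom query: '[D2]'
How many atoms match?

5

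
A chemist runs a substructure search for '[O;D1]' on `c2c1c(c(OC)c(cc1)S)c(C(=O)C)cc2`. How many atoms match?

The query [O;D1] means: aliphatic oxygen bonded to exactly one heavy atom.
Check the 16 heavy atoms by environment: 5× c (aromatic, D3) → no; 5× c (aromatic, D2) → no; 1× C (D3) → no; 1× O (D1) → match; 2× C (D1) → no; 1× O (D2) → no; 1× S (D1) → no.
That gives 1 matching atom.

1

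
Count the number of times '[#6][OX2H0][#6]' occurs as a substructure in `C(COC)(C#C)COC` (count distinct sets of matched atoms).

2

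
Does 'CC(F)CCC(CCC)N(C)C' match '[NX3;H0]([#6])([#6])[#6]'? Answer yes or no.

Yes

The pattern [NX3;H0]([#6])([#6])[#6] describes a trivalent nitrogen with no H, bonded to three carbons — a tertiary amine.
The molecule carries a dimethylamino group (-N(CH3)2), whose atoms satisfy every constraint of the query, so the pattern matches.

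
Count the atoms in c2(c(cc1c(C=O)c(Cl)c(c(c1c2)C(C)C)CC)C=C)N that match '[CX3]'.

Check the 21 heavy atoms by environment: 10× c (aromatic, X3) → no; 5× C (X4) → no; 3× C (X3) → match; 1× O (X1) → no; 1× N (X3) → no; 1× Cl (X1) → no.
That gives 3 matching atoms.

3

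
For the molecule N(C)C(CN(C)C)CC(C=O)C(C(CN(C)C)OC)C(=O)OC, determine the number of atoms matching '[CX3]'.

2

The query [CX3] means: C with X3: aliphatic carbon with exactly 3 total connections.
Check the 23 heavy atoms by environment: 14× C (X4) → no; 3× N (X3) → no; 2× O (X2) → no; 2× C (X3) → match; 2× O (X1) → no.
That gives 2 matching atoms.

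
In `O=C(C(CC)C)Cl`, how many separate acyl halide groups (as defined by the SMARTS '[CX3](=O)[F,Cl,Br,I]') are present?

1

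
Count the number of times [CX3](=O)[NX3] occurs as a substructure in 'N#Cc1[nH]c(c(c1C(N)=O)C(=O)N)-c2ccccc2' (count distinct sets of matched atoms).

2

[CX3](=O)[NX3] is the SMARTS for an amide: a carbonyl carbon bonded to a trivalent nitrogen.
The molecule carries 2 separate instances of a primary amide (-C(=O)NH2) meeting every constraint; each maps to a distinct set of atoms, giving 2 matches.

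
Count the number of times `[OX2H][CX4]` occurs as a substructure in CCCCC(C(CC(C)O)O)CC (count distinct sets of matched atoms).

[OX2H][CX4] is the SMARTS for an aliphatic alcohol: a hydroxyl oxygen bound to an sp3 (X4) carbon.
The molecule carries 2 separate instances of a hydroxyl group (-OH) meeting every constraint; each maps to a distinct set of atoms, giving 2 matches.

2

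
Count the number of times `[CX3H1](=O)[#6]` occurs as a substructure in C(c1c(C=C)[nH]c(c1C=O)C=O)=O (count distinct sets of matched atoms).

3

[CX3H1](=O)[#6] is the SMARTS for an aldehyde: an sp2 carbon with one H, double-bonded to O and single-bonded to carbon.
The molecule carries 3 separate instances of an aldehyde (-CHO) meeting every constraint; each maps to a distinct set of atoms, giving 3 matches.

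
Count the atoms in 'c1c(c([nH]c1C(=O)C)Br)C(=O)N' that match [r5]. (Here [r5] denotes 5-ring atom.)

5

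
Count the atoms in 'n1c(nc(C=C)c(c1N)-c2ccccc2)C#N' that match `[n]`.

2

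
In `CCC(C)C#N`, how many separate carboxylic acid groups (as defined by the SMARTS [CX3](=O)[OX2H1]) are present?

0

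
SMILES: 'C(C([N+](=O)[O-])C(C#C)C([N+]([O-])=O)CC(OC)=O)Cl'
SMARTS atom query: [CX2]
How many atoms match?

The query [CX2] means: C with X2: aliphatic carbon with exactly 2 total connections.
Check the 18 heavy atoms by environment: 6× C (X4) → no; 2× N (charge +1, X3) → no; 2× O (charge -1, X1) → no; 3× O (X1) → no; 1× C (X3) → no; 1× O (X2) → no; 1× Cl (X1) → no; 2× C (X2) → match.
That gives 2 matching atoms.

2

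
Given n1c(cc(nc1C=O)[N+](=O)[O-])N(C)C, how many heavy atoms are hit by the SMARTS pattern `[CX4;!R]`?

2

The query [CX4;!R] means: aliphatic carbon with four total connections, not in a ring.
Check the 14 heavy atoms by environment: 2× n (aromatic, X2, in 6-ring) → no; 4× c (aromatic, X3, in 6-ring) → no; 1× N (X3, acyclic) → no; 2× C (X4, acyclic) → match; 1× N (charge +1, X3, acyclic) → no; 1× O (charge -1, X1, acyclic) → no; 2× O (X1, acyclic) → no; 1× C (X3, acyclic) → no.
That gives 2 matching atoms.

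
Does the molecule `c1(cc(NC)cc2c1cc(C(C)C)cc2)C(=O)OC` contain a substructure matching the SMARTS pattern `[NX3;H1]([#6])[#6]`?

Yes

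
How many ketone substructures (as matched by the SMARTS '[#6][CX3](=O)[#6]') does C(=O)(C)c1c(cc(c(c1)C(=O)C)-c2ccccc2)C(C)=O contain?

3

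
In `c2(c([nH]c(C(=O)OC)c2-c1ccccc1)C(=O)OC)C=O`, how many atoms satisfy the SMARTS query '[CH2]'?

The query [CH2] means: aliphatic carbon with exactly two hydrogens.
Check the 21 heavy atoms by environment: 1× n (aromatic, H1) → no; 5× c (aromatic, H0) → no; 2× C (H0) → no; 5× O (H0) → no; 2× C (H3) → no; 5× c (aromatic, H1) → no; 1× C (H1) → no.
No environment satisfies the query, so 0 matching atoms.

0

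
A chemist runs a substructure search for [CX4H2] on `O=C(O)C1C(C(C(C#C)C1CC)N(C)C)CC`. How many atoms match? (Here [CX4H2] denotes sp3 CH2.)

2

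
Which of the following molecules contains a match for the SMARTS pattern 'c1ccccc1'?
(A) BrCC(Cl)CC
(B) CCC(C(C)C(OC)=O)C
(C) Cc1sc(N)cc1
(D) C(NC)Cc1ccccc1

c1ccccc1 describes six aromatic carbons in a ring (a benzene ring).
(A) has a methyl group (-CH3) but no six-membered all-carbon aromatic ring is present.
(B) has a methyl group (-CH3) but no six-membered all-carbon aromatic ring is present.
(C) has a methyl group (-CH3) but no six-membered all-carbon aromatic ring is present.
(D) contains a phenyl ring, which satisfies every atom and bond constraint.
So the answer is (D).

D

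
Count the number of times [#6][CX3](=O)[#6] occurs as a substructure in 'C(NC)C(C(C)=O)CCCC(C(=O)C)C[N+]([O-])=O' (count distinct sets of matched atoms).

2

[#6][CX3](=O)[#6] is the SMARTS for a ketone: a carbonyl carbon (no H) flanked by two carbons.
The molecule carries 2 separate instances of an acetyl/ketone group (-C(=O)CH3) meeting every constraint; each maps to a distinct set of atoms, giving 2 matches.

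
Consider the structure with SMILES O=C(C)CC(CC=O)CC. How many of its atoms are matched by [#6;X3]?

2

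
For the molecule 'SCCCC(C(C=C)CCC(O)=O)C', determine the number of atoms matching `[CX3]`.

The query [CX3] means: C with X3: aliphatic carbon with exactly 3 total connections.
Check the 14 heavy atoms by environment: 8× C (X4) → no; 3× C (X3) → match; 1× O (X1) → no; 1× O (X2) → no; 1× S (X2) → no.
That gives 3 matching atoms.

3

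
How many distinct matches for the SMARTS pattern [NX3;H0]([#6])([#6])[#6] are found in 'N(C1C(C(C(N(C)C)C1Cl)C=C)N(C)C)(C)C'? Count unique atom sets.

3

[NX3;H0]([#6])([#6])[#6] is the SMARTS for a tertiary amine: a trivalent nitrogen with no H, bonded to three carbons.
The molecule carries 3 separate instances of a dimethylamino group (-N(CH3)2) meeting every constraint; each maps to a distinct set of atoms, giving 3 matches.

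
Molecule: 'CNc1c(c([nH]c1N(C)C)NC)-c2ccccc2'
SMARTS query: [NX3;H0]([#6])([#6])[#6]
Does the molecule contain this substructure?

The pattern [NX3;H0]([#6])([#6])[#6] describes a trivalent nitrogen with no H, bonded to three carbons — a tertiary amine.
The molecule carries a dimethylamino group (-N(CH3)2), whose atoms satisfy every constraint of the query, so the pattern matches.

Yes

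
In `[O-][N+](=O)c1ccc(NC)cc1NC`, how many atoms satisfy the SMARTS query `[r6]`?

The query [r6] means: r6 matches atoms in a six-membered ring.
Check the 13 heavy atoms by environment: 6× c (aromatic, in 6-ring) → match; 2× N (acyclic) → no; 2× C (acyclic) → no; 1× N (charge +1, acyclic) → no; 1× O (charge -1, acyclic) → no; 1× O (acyclic) → no.
That gives 6 matching atoms.

6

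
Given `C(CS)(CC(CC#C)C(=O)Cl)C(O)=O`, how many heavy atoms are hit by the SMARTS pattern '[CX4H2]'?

3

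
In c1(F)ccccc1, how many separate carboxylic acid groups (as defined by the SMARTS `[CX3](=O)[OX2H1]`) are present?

0

[CX3](=O)[OX2H1] is the SMARTS for a carboxylic acid: an sp2 carbon double-bonded to O and single-bonded to an -OH oxygen.
No fragment in the molecule satisfies every constraint, giving 0 matches.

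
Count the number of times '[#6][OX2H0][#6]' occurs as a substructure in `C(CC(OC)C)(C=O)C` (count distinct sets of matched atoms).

[#6][OX2H0][#6] is the SMARTS for an ether: an aliphatic oxygen bridging two carbons with no H on the oxygen.
Exactly one fragment in the molecule meets all constraints, giving 1 match.

1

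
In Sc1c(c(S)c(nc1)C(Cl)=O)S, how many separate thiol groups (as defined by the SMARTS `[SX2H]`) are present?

3

[SX2H] is the SMARTS for a thiol: an aliphatic sulfur with two connections, one being H.
The molecule carries 3 separate instances of a thiol (-SH) meeting every constraint; each maps to a distinct set of atoms, giving 3 matches.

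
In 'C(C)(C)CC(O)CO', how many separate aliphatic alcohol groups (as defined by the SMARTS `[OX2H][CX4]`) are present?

2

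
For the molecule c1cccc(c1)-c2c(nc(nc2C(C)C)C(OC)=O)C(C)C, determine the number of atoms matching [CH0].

1

Check the 22 heavy atoms by environment: 2× n (aromatic, H0) → no; 5× c (aromatic, H0) → no; 2× C (H1) → no; 5× C (H3) → no; 1× C (H0) → match; 2× O (H0) → no; 5× c (aromatic, H1) → no.
That gives 1 matching atom.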